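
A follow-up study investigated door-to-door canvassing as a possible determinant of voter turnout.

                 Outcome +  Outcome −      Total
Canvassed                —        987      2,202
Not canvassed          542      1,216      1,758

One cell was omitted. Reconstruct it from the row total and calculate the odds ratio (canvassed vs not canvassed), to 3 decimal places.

2.762

The missing cell is in the exposed row: 2202 − 987 = 1215.
So a = 1215, b = 987, c = 542, d = 1216.
OR = (a·d)/(b·c) = (1215 × 1216) / (987 × 542) = 1477440 / 534954 = 2.76181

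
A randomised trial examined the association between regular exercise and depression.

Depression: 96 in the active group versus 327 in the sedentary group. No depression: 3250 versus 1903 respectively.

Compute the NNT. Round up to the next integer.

Risk in treated group = 96/3346 = 0.02869; risk in control = 327/2230 = 0.14664.
Absolute risk reduction = 0.14664 − 0.02869 = 0.11795
NNT = 1 / ARR = 1 / 0.11795 = 8.478 → round up → 9

9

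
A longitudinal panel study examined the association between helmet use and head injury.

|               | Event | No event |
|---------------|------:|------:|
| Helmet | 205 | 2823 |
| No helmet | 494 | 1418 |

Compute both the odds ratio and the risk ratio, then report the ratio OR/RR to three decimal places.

Cells: a = 205, b = 2823, c = 494, d = 1418.
OR = (205·1418)/(2823·494) = 290690/1394562 = 0.20845
Risk in exposed = 205/3028 = 0.06770; risk in unexposed = 494/1912 = 0.25837; RR = 0.26203
OR/RR = 0.20845 / 0.26203 = 0.79549
The outcome is not rare, so the OR lies further from 1 than the RR.

0.795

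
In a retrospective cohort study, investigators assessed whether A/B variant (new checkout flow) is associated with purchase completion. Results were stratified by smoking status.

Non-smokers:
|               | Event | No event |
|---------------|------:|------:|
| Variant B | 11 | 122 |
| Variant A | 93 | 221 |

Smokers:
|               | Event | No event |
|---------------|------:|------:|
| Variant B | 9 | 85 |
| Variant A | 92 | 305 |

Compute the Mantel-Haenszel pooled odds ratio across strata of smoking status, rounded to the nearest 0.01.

0.27

OR_MH = Σ(aᵢdᵢ/nᵢ) / Σ(bᵢcᵢ/nᵢ), where nᵢ is the stratum total.
Stratum 1 (Non-smokers): n = 447; a·d/n = 11·221/447 = 5.4385; b·c/n = 122·93/447 = 25.3826
Stratum 2 (Smokers): n = 491; a·d/n = 9·305/491 = 5.5906; b·c/n = 85·92/491 = 15.9267
OR_MH = (5.4385 + 5.5906) / (25.3826 + 15.9267) = 11.0291 / 41.3092 = 0.26699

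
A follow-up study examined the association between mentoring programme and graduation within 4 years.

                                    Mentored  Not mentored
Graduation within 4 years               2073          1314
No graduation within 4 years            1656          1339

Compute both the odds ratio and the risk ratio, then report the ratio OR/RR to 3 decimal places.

Reading the table with exposure as columns: a = 2073 (Mentored, case), b = 1656 (Mentored, non-case), c = 1314 (Not mentored, case), d = 1339.
OR = (2073·1339)/(1656·1314) = 2775747/2175984 = 1.27563
Risk in exposed = 2073/3729 = 0.55591; risk in unexposed = 1314/2653 = 0.49529; RR = 1.12240
OR/RR = 1.27563 / 1.12240 = 1.13652
The outcome is not rare, so the OR lies further from 1 than the RR.

1.137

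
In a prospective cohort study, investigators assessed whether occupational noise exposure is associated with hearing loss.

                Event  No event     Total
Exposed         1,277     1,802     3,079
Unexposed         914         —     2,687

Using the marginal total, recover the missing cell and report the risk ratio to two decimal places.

The missing cell is in the unexposed row: 2687 − 914 = 1773.
So a = 1277, b = 1802, c = 914, d = 1773.
RR = [a/(a+b)] / [c/(c+d)] = (1277/3079) / (914/2687) = 0.41475/0.34016 = 1.21928

1.22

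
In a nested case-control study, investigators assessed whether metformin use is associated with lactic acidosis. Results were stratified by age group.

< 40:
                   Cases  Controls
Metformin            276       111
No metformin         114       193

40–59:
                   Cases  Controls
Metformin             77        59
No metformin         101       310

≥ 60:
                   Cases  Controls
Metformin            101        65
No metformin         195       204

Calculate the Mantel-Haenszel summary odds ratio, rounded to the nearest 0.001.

3.042

OR_MH = Σ(aᵢdᵢ/nᵢ) / Σ(bᵢcᵢ/nᵢ), where nᵢ is the stratum total.
Stratum 1 (< 40): n = 694; a·d/n = 276·193/694 = 76.7550; b·c/n = 111·114/694 = 18.2334
Stratum 2 (40–59): n = 547; a·d/n = 77·310/547 = 43.6380; b·c/n = 59·101/547 = 10.8940
Stratum 3 (≥ 60): n = 565; a·d/n = 101·204/565 = 36.4673; b·c/n = 65·195/565 = 22.4336
OR_MH = (76.7550 + 43.6380 + 36.4673) / (18.2334 + 10.8940 + 22.4336) = 156.8603 / 51.5610 = 3.04223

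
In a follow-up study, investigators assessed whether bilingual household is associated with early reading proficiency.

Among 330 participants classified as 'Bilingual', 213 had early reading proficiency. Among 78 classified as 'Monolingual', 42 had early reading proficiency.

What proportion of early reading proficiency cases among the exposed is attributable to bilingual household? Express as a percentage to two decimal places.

16.58

From the description: a = 213, b = 117, c = 42, d = 36.
Risk in exposed = 213/330 = 0.64545; risk in unexposed = 42/78 = 0.53846.
RR = 0.64545/0.53846 = 1.19870
AR% = (RR − 1)/RR × 100 = (1.19870 − 1)/1.19870 × 100 = 16.5764%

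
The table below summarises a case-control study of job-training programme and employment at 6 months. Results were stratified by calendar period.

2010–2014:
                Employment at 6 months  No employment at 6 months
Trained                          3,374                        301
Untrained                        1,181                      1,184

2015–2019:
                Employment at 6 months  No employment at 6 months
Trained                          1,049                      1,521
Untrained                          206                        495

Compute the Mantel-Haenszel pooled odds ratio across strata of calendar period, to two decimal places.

5.30

OR_MH = Σ(aᵢdᵢ/nᵢ) / Σ(bᵢcᵢ/nᵢ), where nᵢ is the stratum total.
Stratum 1 (2010–2014): n = 6040; a·d/n = 3374·1184/6040 = 661.3934; b·c/n = 301·1181/6040 = 58.8545
Stratum 2 (2015–2019): n = 3271; a·d/n = 1049·495/3271 = 158.7450; b·c/n = 1521·206/3271 = 95.7891
OR_MH = (661.3934 + 158.7450) / (58.8545 + 95.7891) = 820.1384 / 154.6435 = 5.30341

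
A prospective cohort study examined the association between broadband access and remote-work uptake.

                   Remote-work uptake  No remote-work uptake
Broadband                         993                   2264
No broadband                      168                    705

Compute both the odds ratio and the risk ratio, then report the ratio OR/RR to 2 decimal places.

Cells: a = 993, b = 2264, c = 168, d = 705.
OR = (993·705)/(2264·168) = 700065/380352 = 1.84057
Risk in exposed = 993/3257 = 0.30488; risk in unexposed = 168/873 = 0.19244; RR = 1.58430
OR/RR = 1.84057 / 1.58430 = 1.16176
The outcome is not rare, so the OR lies further from 1 than the RR.

1.16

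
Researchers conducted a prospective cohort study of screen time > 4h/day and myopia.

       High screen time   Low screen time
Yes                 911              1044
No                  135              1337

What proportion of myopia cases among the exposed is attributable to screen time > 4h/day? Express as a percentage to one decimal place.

49.7

Reading the table with exposure as columns: a = 911 (High screen time, case), b = 135 (High screen time, non-case), c = 1044 (Low screen time, case), d = 1337.
Risk in exposed = 911/1046 = 0.87094; risk in unexposed = 1044/2381 = 0.43847.
RR = 0.87094/0.43847 = 1.98630
AR% = (RR − 1)/RR × 100 = (1.98630 − 1)/1.98630 × 100 = 49.6552%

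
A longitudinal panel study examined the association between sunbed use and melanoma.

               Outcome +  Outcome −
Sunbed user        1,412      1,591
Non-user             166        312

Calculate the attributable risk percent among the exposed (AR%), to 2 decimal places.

26.14

Cells: a = 1412, b = 1591, c = 166, d = 312.
Risk in exposed = 1412/3003 = 0.47020; risk in unexposed = 166/478 = 0.34728.
RR = 0.47020/0.34728 = 1.35394
AR% = (RR − 1)/RR × 100 = (1.35394 − 1)/1.35394 × 100 = 26.1414%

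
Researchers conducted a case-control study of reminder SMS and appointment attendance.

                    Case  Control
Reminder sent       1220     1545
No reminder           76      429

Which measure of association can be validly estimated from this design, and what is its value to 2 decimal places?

4.46

Cells: a = 1220, b = 1545, c = 76, d = 429.
This is a case-control study: participants were sampled on outcome status, so risks in the source population cannot be estimated directly — relative risk is not valid here. The odds ratio is the appropriate measure.
OR = (a·d)/(b·c) = (1220 × 429) / (1545 × 76) = 523380 / 117420 = 4.45733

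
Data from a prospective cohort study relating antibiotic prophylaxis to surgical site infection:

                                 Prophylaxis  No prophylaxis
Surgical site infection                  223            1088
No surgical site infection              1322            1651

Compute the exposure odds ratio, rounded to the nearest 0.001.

Reading the table with exposure as columns: a = 223 (Prophylaxis, case), b = 1322 (Prophylaxis, non-case), c = 1088 (No prophylaxis, case), d = 1651.
OR = (a·d)/(b·c) = (223 × 1651) / (1322 × 1088) = 368173 / 1438336 = 0.25597
Exposure is associated with lower odds of surgical site infection (OR = 0.26 < 1).

0.256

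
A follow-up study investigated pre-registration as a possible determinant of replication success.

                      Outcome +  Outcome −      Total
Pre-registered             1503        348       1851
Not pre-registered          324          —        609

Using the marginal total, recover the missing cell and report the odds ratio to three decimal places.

3.799

The missing cell is in the unexposed row: 609 − 324 = 285.
So a = 1503, b = 348, c = 324, d = 285.
OR = (a·d)/(b·c) = (1503 × 285) / (348 × 324) = 428355 / 112752 = 3.79909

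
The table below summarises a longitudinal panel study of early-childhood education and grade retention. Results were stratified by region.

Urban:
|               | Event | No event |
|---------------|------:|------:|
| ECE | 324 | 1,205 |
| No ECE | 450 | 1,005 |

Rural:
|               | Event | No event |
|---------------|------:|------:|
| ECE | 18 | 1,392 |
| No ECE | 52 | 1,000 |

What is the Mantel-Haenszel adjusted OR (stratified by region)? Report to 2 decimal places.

OR_MH = Σ(aᵢdᵢ/nᵢ) / Σ(bᵢcᵢ/nᵢ), where nᵢ is the stratum total.
Stratum 1 (Urban): n = 2984; a·d/n = 324·1005/2984 = 109.1220; b·c/n = 1205·450/2984 = 181.7192
Stratum 2 (Rural): n = 2462; a·d/n = 18·1000/2462 = 7.3111; b·c/n = 1392·52/2462 = 29.4005
OR_MH = (109.1220 + 7.3111) / (181.7192 + 29.4005) = 116.4331 / 211.1197 = 0.55150

0.55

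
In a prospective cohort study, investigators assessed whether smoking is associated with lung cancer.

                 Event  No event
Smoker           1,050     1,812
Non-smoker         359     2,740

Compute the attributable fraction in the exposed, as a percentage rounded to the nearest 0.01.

Cells: a = 1050, b = 1812, c = 359, d = 2740.
Risk in exposed = 1050/2862 = 0.36688; risk in unexposed = 359/3099 = 0.11584.
RR = 0.36688/0.11584 = 3.16699
AR% = (RR − 1)/RR × 100 = (3.16699 − 1)/3.16699 × 100 = 68.4243%

68.42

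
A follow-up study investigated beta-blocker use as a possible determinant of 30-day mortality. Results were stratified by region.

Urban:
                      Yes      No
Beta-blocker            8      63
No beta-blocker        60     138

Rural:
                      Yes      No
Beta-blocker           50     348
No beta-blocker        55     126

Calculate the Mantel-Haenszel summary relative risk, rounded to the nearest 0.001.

0.401

RR_MH = Σ(aᵢ·n₀ᵢ/nᵢ) / Σ(cᵢ·n₁ᵢ/nᵢ), with n₁ᵢ = aᵢ+bᵢ (exposed), n₀ᵢ = cᵢ+dᵢ (unexposed), nᵢ = n₁ᵢ+n₀ᵢ.
Stratum 1 (Urban): n₁ = 71, n₀ = 198, n = 269; a·n₀/n = 8·198/269 = 5.8885; c·n₁/n = 60·71/269 = 15.8364
Stratum 2 (Rural): n₁ = 398, n₀ = 181, n = 579; a·n₀/n = 50·181/579 = 15.6304; c·n₁/n = 55·398/579 = 37.8066
RR_MH = (5.8885 + 15.6304) / (15.8364 + 37.8066) = 21.5189 / 53.6430 = 0.40115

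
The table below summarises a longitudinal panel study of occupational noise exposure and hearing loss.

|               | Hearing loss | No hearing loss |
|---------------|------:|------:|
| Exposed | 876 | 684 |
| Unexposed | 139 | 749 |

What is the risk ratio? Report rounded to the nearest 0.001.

Cells: a = 876, b = 684, c = 139, d = 749.
Risk in exposed = 876/1560 = 0.56154; risk in unexposed = 139/888 = 0.15653.
RR = 0.56154 / 0.15653 = 3.58738
The risk among the exposed is 3.59 times that among the unexposed.

3.587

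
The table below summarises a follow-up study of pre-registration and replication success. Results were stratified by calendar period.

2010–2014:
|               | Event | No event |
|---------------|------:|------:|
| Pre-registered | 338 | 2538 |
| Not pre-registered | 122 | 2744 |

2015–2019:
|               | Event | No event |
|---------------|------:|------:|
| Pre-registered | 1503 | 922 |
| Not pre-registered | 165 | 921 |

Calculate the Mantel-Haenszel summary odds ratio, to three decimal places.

5.715

OR_MH = Σ(aᵢdᵢ/nᵢ) / Σ(bᵢcᵢ/nᵢ), where nᵢ is the stratum total.
Stratum 1 (2010–2014): n = 5742; a·d/n = 338·2744/5742 = 161.5242; b·c/n = 2538·122/5742 = 53.9248
Stratum 2 (2015–2019): n = 3511; a·d/n = 1503·921/3511 = 394.2646; b·c/n = 922·165/3511 = 43.3295
OR_MH = (161.5242 + 394.2646) / (53.9248 + 43.3295) = 555.7888 / 97.2543 = 5.71480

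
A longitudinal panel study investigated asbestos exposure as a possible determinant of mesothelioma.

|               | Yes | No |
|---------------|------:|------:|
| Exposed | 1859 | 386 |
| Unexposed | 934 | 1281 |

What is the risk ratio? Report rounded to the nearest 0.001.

Cells: a = 1859, b = 386, c = 934, d = 1281.
Risk in exposed = 1859/2245 = 0.82806; risk in unexposed = 934/2215 = 0.42167.
RR = 0.82806 / 0.42167 = 1.96377
The risk among the exposed is 1.96 times that among the unexposed.

1.964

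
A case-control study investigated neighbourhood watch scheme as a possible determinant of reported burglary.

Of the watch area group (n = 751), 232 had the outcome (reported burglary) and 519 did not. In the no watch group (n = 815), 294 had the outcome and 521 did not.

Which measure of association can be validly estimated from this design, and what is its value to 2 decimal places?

0.79

From the description: a = 232, b = 519, c = 294, d = 521.
This is a case-control study: participants were sampled on outcome status, so risks in the source population cannot be estimated directly — relative risk is not valid here. The odds ratio is the appropriate measure.
OR = (a·d)/(b·c) = (232 × 521) / (519 × 294) = 120872 / 152586 = 0.79216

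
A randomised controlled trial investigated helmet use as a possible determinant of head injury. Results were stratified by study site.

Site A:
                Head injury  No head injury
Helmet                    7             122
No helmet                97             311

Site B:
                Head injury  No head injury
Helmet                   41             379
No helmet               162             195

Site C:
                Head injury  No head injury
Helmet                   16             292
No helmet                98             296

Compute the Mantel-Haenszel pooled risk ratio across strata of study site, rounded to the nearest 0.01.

RR_MH = Σ(aᵢ·n₀ᵢ/nᵢ) / Σ(cᵢ·n₁ᵢ/nᵢ), with n₁ᵢ = aᵢ+bᵢ (exposed), n₀ᵢ = cᵢ+dᵢ (unexposed), nᵢ = n₁ᵢ+n₀ᵢ.
Stratum 1 (Site A): n₁ = 129, n₀ = 408, n = 537; a·n₀/n = 7·408/537 = 5.3184; c·n₁/n = 97·129/537 = 23.3017
Stratum 2 (Site B): n₁ = 420, n₀ = 357, n = 777; a·n₀/n = 41·357/777 = 18.8378; c·n₁/n = 162·420/777 = 87.5676
Stratum 3 (Site C): n₁ = 308, n₀ = 394, n = 702; a·n₀/n = 16·394/702 = 8.9801; c·n₁/n = 98·308/702 = 42.9972
RR_MH = (5.3184 + 18.8378 + 8.9801) / (23.3017 + 87.5676 + 42.9972) = 33.1363 / 153.8664 = 0.21536

0.22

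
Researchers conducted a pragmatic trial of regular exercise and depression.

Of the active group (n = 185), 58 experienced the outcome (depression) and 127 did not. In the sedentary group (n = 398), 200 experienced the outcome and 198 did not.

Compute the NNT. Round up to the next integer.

6

Risk in treated group = 58/185 = 0.31351; risk in control = 200/398 = 0.50251.
Absolute risk reduction = 0.50251 − 0.31351 = 0.18900
NNT = 1 / ARR = 1 / 0.18900 = 5.291 → round up → 6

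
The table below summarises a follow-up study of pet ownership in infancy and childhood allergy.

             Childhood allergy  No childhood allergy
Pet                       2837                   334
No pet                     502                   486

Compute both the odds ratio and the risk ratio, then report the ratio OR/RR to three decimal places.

4.670

Cells: a = 2837, b = 334, c = 502, d = 486.
OR = (2837·486)/(334·502) = 1378782/167668 = 8.22329
Risk in exposed = 2837/3171 = 0.89467; risk in unexposed = 502/988 = 0.50810; RR = 1.76083
OR/RR = 8.22329 / 1.76083 = 4.67013
The outcome is not rare, so the OR lies further from 1 than the RR.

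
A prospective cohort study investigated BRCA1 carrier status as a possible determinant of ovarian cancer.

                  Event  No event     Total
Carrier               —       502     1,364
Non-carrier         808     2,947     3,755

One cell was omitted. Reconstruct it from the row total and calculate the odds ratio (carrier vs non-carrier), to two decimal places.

The missing cell is in the exposed row: 1364 − 502 = 862.
So a = 862, b = 502, c = 808, d = 2947.
OR = (a·d)/(b·c) = (862 × 2947) / (502 × 808) = 2540314 / 405616 = 6.26285

6.26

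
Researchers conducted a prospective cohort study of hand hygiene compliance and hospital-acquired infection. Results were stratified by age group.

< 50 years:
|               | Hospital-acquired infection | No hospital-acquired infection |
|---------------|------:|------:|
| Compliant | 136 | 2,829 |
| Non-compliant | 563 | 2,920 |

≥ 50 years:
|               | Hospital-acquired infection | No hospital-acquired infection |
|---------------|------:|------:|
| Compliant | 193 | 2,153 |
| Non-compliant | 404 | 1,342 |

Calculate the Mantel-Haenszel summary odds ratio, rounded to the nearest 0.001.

OR_MH = Σ(aᵢdᵢ/nᵢ) / Σ(bᵢcᵢ/nᵢ), where nᵢ is the stratum total.
Stratum 1 (< 50 years): n = 6448; a·d/n = 136·2920/6448 = 61.5881; b·c/n = 2829·563/6448 = 247.0110
Stratum 2 (≥ 50 years): n = 4092; a·d/n = 193·1342/4092 = 63.2957; b·c/n = 2153·404/4092 = 212.5640
OR_MH = (61.5881 + 63.2957) / (247.0110 + 212.5640) = 124.8838 / 459.5750 = 0.27174

0.272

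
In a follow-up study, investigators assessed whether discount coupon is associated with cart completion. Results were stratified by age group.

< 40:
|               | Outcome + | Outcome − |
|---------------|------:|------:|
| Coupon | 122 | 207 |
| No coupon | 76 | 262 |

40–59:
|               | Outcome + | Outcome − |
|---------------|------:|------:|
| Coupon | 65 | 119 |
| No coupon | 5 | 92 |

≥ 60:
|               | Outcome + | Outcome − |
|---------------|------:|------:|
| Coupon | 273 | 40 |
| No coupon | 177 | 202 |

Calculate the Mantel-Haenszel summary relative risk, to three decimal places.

RR_MH = Σ(aᵢ·n₀ᵢ/nᵢ) / Σ(cᵢ·n₁ᵢ/nᵢ), with n₁ᵢ = aᵢ+bᵢ (exposed), n₀ᵢ = cᵢ+dᵢ (unexposed), nᵢ = n₁ᵢ+n₀ᵢ.
Stratum 1 (< 40): n₁ = 329, n₀ = 338, n = 667; a·n₀/n = 122·338/667 = 61.8231; c·n₁/n = 76·329/667 = 37.4873
Stratum 2 (40–59): n₁ = 184, n₀ = 97, n = 281; a·n₀/n = 65·97/281 = 22.4377; c·n₁/n = 5·184/281 = 3.2740
Stratum 3 (≥ 60): n₁ = 313, n₀ = 379, n = 692; a·n₀/n = 273·379/692 = 149.5188; c·n₁/n = 177·313/692 = 80.0592
RR_MH = (61.8231 + 22.4377 + 149.5188) / (37.4873 + 3.2740 + 80.0592) = 233.7796 / 120.8205 = 1.93493

1.935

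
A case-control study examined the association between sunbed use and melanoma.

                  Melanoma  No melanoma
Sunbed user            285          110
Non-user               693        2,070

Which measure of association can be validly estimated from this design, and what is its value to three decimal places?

Cells: a = 285, b = 110, c = 693, d = 2070.
This is a case-control study: participants were sampled on outcome status, so risks in the source population cannot be estimated directly — relative risk is not valid here. The odds ratio is the appropriate measure.
OR = (a·d)/(b·c) = (285 × 2070) / (110 × 693) = 589950 / 76230 = 7.73908

7.739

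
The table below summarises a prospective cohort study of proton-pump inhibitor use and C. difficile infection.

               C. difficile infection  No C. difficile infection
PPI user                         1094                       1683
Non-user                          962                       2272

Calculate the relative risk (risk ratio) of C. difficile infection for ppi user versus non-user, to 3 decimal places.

1.324

Cells: a = 1094, b = 1683, c = 962, d = 2272.
Risk in exposed = 1094/2777 = 0.39395; risk in unexposed = 962/3234 = 0.29746.
RR = 0.39395 / 0.29746 = 1.32436
The risk among the exposed is 1.32 times that among the unexposed.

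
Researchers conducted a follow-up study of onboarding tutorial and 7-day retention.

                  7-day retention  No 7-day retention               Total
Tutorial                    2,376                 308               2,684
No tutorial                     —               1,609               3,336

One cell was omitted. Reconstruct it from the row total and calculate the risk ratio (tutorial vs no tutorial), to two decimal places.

1.71

The missing cell is in the unexposed row: 3336 − 1609 = 1727.
So a = 2376, b = 308, c = 1727, d = 1609.
RR = [a/(a+b)] / [c/(c+d)] = (2376/2684) / (1727/3336) = 0.88525/0.51769 = 1.71001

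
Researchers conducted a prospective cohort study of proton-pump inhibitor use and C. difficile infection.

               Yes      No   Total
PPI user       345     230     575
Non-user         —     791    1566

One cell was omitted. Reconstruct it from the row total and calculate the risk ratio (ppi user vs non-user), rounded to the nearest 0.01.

The missing cell is in the unexposed row: 1566 − 791 = 775.
So a = 345, b = 230, c = 775, d = 791.
RR = [a/(a+b)] / [c/(c+d)] = (345/575) / (775/1566) = 0.60000/0.49489 = 1.21239

1.21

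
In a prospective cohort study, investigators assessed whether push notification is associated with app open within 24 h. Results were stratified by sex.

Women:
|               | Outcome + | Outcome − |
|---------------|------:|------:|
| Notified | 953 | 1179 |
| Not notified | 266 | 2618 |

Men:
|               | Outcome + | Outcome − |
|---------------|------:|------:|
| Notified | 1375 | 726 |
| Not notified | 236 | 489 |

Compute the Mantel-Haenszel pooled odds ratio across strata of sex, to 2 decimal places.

OR_MH = Σ(aᵢdᵢ/nᵢ) / Σ(bᵢcᵢ/nᵢ), where nᵢ is the stratum total.
Stratum 1 (Women): n = 5016; a·d/n = 953·2618/5016 = 497.3991; b·c/n = 1179·266/5016 = 62.5227
Stratum 2 (Men): n = 2826; a·d/n = 1375·489/2826 = 237.9246; b·c/n = 726·236/2826 = 60.6285
OR_MH = (497.3991 + 237.9246) / (62.5227 + 60.6285) = 735.3238 / 123.1512 = 5.97090

5.97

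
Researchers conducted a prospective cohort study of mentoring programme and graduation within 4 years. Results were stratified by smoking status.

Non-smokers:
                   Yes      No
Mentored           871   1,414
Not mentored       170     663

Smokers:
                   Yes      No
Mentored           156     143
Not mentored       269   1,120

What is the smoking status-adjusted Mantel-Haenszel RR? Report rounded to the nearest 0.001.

2.096

RR_MH = Σ(aᵢ·n₀ᵢ/nᵢ) / Σ(cᵢ·n₁ᵢ/nᵢ), with n₁ᵢ = aᵢ+bᵢ (exposed), n₀ᵢ = cᵢ+dᵢ (unexposed), nᵢ = n₁ᵢ+n₀ᵢ.
Stratum 1 (Non-smokers): n₁ = 2285, n₀ = 833, n = 3118; a·n₀/n = 871·833/3118 = 232.6950; c·n₁/n = 170·2285/3118 = 124.5831
Stratum 2 (Smokers): n₁ = 299, n₀ = 1389, n = 1688; a·n₀/n = 156·1389/1688 = 128.3673; c·n₁/n = 269·299/1688 = 47.6487
RR_MH = (232.6950 + 128.3673) / (124.5831 + 47.6487) = 361.0623 / 172.2318 = 2.09637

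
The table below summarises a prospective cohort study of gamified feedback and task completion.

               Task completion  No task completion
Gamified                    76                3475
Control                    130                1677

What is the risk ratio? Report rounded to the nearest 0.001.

0.297

Cells: a = 76, b = 3475, c = 130, d = 1677.
Risk in exposed = 76/3551 = 0.02140; risk in unexposed = 130/1807 = 0.07194.
RR = 0.02140 / 0.07194 = 0.29749
The risk is 70% lower among the exposed than among the unexposed.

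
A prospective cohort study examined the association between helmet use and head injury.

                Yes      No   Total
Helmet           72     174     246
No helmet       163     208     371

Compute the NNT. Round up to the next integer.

7

Risk in treated group = 72/246 = 0.29268; risk in control = 163/371 = 0.43935.
Absolute risk reduction = 0.43935 − 0.29268 = 0.14667
NNT = 1 / ARR = 1 / 0.14667 = 6.818 → round up → 7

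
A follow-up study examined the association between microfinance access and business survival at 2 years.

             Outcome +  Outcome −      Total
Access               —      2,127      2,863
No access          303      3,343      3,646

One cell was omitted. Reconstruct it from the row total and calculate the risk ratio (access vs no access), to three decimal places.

3.093

The missing cell is in the exposed row: 2863 − 2127 = 736.
So a = 736, b = 2127, c = 303, d = 3343.
RR = [a/(a+b)] / [c/(c+d)] = (736/2863) / (303/3646) = 0.25707/0.08310 = 3.09336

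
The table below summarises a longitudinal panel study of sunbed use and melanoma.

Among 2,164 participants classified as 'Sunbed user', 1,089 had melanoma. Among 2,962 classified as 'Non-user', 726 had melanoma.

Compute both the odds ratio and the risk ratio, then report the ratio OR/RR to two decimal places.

1.52

From the description: a = 1089, b = 1075, c = 726, d = 2236.
OR = (1089·2236)/(1075·726) = 2435004/780450 = 3.12000
Risk in exposed = 1089/2164 = 0.50323; risk in unexposed = 726/2962 = 0.24510; RR = 2.05314
OR/RR = 3.12000 / 2.05314 = 1.51962
The outcome is not rare, so the OR lies further from 1 than the RR.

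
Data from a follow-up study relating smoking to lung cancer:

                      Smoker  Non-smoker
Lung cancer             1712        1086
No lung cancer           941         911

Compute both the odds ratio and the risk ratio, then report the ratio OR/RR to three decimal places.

1.286

Reading the table with exposure as columns: a = 1712 (Smoker, case), b = 941 (Smoker, non-case), c = 1086 (Non-smoker, case), d = 911.
OR = (1712·911)/(941·1086) = 1559632/1021926 = 1.52617
Risk in exposed = 1712/2653 = 0.64531; risk in unexposed = 1086/1997 = 0.54382; RR = 1.18663
OR/RR = 1.52617 / 1.18663 = 1.28614
The outcome is not rare, so the OR lies further from 1 than the RR.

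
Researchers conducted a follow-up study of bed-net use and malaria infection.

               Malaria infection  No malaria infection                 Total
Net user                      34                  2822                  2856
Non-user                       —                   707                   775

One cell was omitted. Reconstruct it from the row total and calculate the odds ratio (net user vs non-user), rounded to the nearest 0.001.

0.125

The missing cell is in the unexposed row: 775 − 707 = 68.
So a = 34, b = 2822, c = 68, d = 707.
OR = (a·d)/(b·c) = (34 × 707) / (2822 × 68) = 24038 / 191896 = 0.12527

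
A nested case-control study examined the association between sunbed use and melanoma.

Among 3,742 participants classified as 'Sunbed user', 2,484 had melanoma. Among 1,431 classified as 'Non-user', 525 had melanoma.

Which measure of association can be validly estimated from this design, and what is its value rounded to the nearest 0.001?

3.408

From the description: a = 2484, b = 1258, c = 525, d = 906.
This is a nested case-control study: participants were sampled on outcome status, so risks in the source population cannot be estimated directly — relative risk is not valid here. The odds ratio is the appropriate measure.
OR = (a·d)/(b·c) = (2484 × 906) / (1258 × 525) = 2250504 / 660450 = 3.40753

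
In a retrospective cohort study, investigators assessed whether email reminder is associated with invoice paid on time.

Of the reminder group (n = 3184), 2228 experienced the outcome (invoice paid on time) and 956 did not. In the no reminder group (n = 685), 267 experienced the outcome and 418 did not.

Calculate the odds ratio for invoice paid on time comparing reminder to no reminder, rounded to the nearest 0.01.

3.65

From the description: a = 2228, b = 956, c = 267, d = 418.
OR = (a·d)/(b·c) = (2228 × 418) / (956 × 267) = 931304 / 255252 = 3.64857
The odds of invoice paid on time are about 3.65 times as high in the reminder group.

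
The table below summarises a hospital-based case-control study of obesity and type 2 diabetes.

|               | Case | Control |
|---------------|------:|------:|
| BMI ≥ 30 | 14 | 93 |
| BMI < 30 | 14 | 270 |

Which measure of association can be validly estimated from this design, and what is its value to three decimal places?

Cells: a = 14, b = 93, c = 14, d = 270.
This is a hospital-based case-control study: participants were sampled on outcome status, so risks in the source population cannot be estimated directly — relative risk is not valid here. The odds ratio is the appropriate measure.
OR = (a·d)/(b·c) = (14 × 270) / (93 × 14) = 3780 / 1302 = 2.90323

2.903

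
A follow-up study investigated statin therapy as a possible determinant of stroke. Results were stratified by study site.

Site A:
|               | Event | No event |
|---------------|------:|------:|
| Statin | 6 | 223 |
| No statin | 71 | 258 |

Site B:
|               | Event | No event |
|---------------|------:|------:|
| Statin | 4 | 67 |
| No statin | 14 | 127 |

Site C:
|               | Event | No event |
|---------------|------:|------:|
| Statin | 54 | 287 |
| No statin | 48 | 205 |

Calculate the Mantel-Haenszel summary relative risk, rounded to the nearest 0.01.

RR_MH = Σ(aᵢ·n₀ᵢ/nᵢ) / Σ(cᵢ·n₁ᵢ/nᵢ), with n₁ᵢ = aᵢ+bᵢ (exposed), n₀ᵢ = cᵢ+dᵢ (unexposed), nᵢ = n₁ᵢ+n₀ᵢ.
Stratum 1 (Site A): n₁ = 229, n₀ = 329, n = 558; a·n₀/n = 6·329/558 = 3.5376; c·n₁/n = 71·229/558 = 29.1380
Stratum 2 (Site B): n₁ = 71, n₀ = 141, n = 212; a·n₀/n = 4·141/212 = 2.6604; c·n₁/n = 14·71/212 = 4.6887
Stratum 3 (Site C): n₁ = 341, n₀ = 253, n = 594; a·n₀/n = 54·253/594 = 23.0000; c·n₁/n = 48·341/594 = 27.5556
RR_MH = (3.5376 + 2.6604 + 23.0000) / (29.1380 + 4.6887 + 27.5556) = 29.1980 / 61.3822 = 0.47568

0.48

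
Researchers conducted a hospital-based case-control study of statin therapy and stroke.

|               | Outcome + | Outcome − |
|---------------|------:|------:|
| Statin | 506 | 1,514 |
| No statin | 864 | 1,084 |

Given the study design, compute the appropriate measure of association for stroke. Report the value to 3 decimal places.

Cells: a = 506, b = 1514, c = 864, d = 1084.
This is a hospital-based case-control study: participants were sampled on outcome status, so risks in the source population cannot be estimated directly — relative risk is not valid here. The odds ratio is the appropriate measure.
OR = (a·d)/(b·c) = (506 × 1084) / (1514 × 864) = 548504 / 1308096 = 0.41931

0.419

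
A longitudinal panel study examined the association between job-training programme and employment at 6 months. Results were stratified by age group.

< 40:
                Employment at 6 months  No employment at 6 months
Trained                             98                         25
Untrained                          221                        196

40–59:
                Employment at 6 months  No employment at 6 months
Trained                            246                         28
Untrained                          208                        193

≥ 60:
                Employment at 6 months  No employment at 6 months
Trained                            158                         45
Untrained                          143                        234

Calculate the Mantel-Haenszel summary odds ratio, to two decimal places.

5.66

OR_MH = Σ(aᵢdᵢ/nᵢ) / Σ(bᵢcᵢ/nᵢ), where nᵢ is the stratum total.
Stratum 1 (< 40): n = 540; a·d/n = 98·196/540 = 35.5704; b·c/n = 25·221/540 = 10.2315
Stratum 2 (40–59): n = 675; a·d/n = 246·193/675 = 70.3378; b·c/n = 28·208/675 = 8.6281
Stratum 3 (≥ 60): n = 580; a·d/n = 158·234/580 = 63.7448; b·c/n = 45·143/580 = 11.0948
OR_MH = (35.5704 + 70.3378 + 63.7448) / (10.2315 + 8.6281 + 11.0948) = 169.6530 / 29.9545 = 5.66370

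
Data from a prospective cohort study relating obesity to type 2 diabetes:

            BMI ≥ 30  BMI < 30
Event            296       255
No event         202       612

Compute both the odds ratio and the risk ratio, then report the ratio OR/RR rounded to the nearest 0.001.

Reading the table with exposure as columns: a = 296 (BMI ≥ 30, case), b = 202 (BMI ≥ 30, non-case), c = 255 (BMI < 30, case), d = 612.
OR = (296·612)/(202·255) = 181152/51510 = 3.51683
Risk in exposed = 296/498 = 0.59438; risk in unexposed = 255/867 = 0.29412; RR = 2.02088
OR/RR = 3.51683 / 2.02088 = 1.74024
The outcome is not rare, so the OR lies further from 1 than the RR.

1.740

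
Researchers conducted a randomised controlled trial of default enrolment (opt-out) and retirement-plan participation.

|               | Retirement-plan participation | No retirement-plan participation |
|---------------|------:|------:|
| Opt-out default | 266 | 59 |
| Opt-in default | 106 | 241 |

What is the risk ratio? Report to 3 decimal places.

2.679

Cells: a = 266, b = 59, c = 106, d = 241.
Risk in exposed = 266/325 = 0.81846; risk in unexposed = 106/347 = 0.30548.
RR = 0.81846 / 0.30548 = 2.67930
The risk among the exposed is 2.68 times that among the unexposed.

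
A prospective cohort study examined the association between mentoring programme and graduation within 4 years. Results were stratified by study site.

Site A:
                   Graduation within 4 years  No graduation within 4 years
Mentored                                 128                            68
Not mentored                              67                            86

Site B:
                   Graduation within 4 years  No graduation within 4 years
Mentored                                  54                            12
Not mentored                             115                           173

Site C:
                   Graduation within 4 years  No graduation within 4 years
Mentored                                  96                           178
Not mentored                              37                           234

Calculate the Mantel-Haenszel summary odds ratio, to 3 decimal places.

3.415

OR_MH = Σ(aᵢdᵢ/nᵢ) / Σ(bᵢcᵢ/nᵢ), where nᵢ is the stratum total.
Stratum 1 (Site A): n = 349; a·d/n = 128·86/349 = 31.5415; b·c/n = 68·67/349 = 13.0544
Stratum 2 (Site B): n = 354; a·d/n = 54·173/354 = 26.3898; b·c/n = 12·115/354 = 3.8983
Stratum 3 (Site C): n = 545; a·d/n = 96·234/545 = 41.2183; b·c/n = 178·37/545 = 12.0844
OR_MH = (31.5415 + 26.3898 + 41.2183) / (13.0544 + 3.8983 + 12.0844) = 99.1497 / 29.0372 = 3.41458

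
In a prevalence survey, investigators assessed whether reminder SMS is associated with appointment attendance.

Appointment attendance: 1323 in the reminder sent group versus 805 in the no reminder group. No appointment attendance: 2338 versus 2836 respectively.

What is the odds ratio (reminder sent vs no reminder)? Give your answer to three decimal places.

From the description: a = 1323, b = 2338, c = 805, d = 2836.
OR = (a·d)/(b·c) = (1323 × 2836) / (2338 × 805) = 3752028 / 1882090 = 1.99354
The odds of appointment attendance are about 1.99 times as high in the reminder sent group.

1.994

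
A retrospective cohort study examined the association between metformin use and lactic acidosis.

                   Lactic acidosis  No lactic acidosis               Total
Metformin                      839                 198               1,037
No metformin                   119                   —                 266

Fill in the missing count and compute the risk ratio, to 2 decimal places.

1.81

The missing cell is in the unexposed row: 266 − 119 = 147.
So a = 839, b = 198, c = 119, d = 147.
RR = [a/(a+b)] / [c/(c+d)] = (839/1037) / (119/266) = 0.80906/0.44737 = 1.80850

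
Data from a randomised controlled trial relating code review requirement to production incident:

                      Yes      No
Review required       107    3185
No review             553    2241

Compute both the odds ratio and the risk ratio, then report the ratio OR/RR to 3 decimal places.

Cells: a = 107, b = 3185, c = 553, d = 2241.
OR = (107·2241)/(3185·553) = 239787/1761305 = 0.13614
Risk in exposed = 107/3292 = 0.03250; risk in unexposed = 553/2794 = 0.19792; RR = 0.16422
OR/RR = 0.13614 / 0.16422 = 0.82902
The outcome is not rare, so the OR lies further from 1 than the RR.

0.829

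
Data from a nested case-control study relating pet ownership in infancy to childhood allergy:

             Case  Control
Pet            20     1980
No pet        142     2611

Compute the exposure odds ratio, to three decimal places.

0.186

Cells: a = 20, b = 1980, c = 142, d = 2611.
OR = (a·d)/(b·c) = (20 × 2611) / (1980 × 142) = 52220 / 281160 = 0.18573
Exposure is associated with lower odds of childhood allergy (OR = 0.19 < 1).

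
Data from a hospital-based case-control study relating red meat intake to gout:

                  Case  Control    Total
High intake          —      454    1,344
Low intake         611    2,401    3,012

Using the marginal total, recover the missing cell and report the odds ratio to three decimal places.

7.703

The missing cell is in the exposed row: 1344 − 454 = 890.
So a = 890, b = 454, c = 611, d = 2401.
OR = (a·d)/(b·c) = (890 × 2401) / (454 × 611) = 2136890 / 277394 = 7.70345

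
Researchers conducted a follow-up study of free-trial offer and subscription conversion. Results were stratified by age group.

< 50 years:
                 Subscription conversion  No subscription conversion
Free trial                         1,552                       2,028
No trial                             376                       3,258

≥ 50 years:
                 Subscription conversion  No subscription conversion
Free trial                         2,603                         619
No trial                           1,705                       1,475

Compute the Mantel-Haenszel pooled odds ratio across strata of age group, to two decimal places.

OR_MH = Σ(aᵢdᵢ/nᵢ) / Σ(bᵢcᵢ/nᵢ), where nᵢ is the stratum total.
Stratum 1 (< 50 years): n = 7214; a·d/n = 1552·3258/7214 = 700.9171; b·c/n = 2028·376/7214 = 105.7011
Stratum 2 (≥ 50 years): n = 6402; a·d/n = 2603·1475/6402 = 599.7227; b·c/n = 619·1705/6402 = 164.8540
OR_MH = (700.9171 + 599.7227) / (105.7011 + 164.8540) = 1300.6398 / 270.5551 = 4.80730

4.81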